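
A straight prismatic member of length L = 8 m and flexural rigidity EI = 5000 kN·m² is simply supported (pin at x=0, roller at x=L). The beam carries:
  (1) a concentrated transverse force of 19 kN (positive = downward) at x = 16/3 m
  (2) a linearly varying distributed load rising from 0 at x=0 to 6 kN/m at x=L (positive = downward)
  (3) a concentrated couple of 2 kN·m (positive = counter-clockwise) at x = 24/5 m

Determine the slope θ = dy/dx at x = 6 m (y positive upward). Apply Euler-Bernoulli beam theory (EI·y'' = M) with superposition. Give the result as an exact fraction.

θ(6) = 47693/2531250 rad

Load 1 — point force P=19 kN at a=16/3 m (b=L-a=8/3):
  θ_1 = -Pa(2L²-6Lx+3x²+a²)/(6LEI)  [x>a] = -19·(16/3)·(2·8²-6·8·6+3·6²+(16/3)²)/(6·8·5000) = 1007/101250 rad
Load 2 — triangular load w₀=6 kN/m (0→w₀ over full span):
  θ_2 = -w₀(7L⁴-30L²x²+15x⁴)/(360LEI) = -6·(7·8⁴-30·8²·6²+15·6⁴)/(360·8·5000) = 1313/150000 rad
Load 3 — applied couple M₀=2 kN·m at a=24/5 m (b=L-a=16/5):
  θ_3 = (M₀x²/(2L)-M₀(x-a)+C₁)/EI  [x>a] with C₁=M₀(3b²-L²)/(6L)=-104/75 = (2·6²/(2·8)-2·(6-(24/5))+(-104/75))/5000 = 107/750000 rad
Superposition: θ = Σ θ_i = 47693/2531250 rad ≈ 0.018842 rad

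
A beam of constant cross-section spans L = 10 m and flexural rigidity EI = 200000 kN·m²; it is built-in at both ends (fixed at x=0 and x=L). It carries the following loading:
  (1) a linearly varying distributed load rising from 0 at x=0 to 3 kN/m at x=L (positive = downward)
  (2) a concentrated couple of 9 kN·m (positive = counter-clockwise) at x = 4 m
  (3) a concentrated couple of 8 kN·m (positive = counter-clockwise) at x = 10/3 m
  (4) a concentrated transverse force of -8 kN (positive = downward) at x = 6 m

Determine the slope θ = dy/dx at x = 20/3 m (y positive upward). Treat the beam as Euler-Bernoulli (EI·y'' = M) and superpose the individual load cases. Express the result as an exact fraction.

θ(20/3) = -8/253125 rad

Load 1 — triangular load w₀=3 kN/m (0→w₀ over full span):
  θ_1 = -w₀(2x(L-x)(L-2x)(x+2L)+x²(L-x)²)/(120LEI) = -3·(2·(20/3)·(10-(20/3))·(10-2·(20/3))·((20/3)+2·10)+(20/3)²·(10-(20/3))²)/(120·10·200000) = 7/162000 rad
Load 2 — applied couple M₀=9 kN·m at a=4 m (b=L-a=6):
  θ_2 = (R_Ax²/2 - M_Ax - M₀(x-a))/EI  [x>a] with R_A=162/125, M_A=27/25 = ((162/125)·(20/3)²/2 - (27/25)·(20/3) - 9·((20/3)-4))/200000 = -3/250000 rad
Load 3 — applied couple M₀=8 kN·m at a=10/3 m (b=L-a=20/3):
  θ_3 = (R_Ax²/2 - M_Ax - M₀(x-a))/EI  [x>a] with R_A=16/15, M_A=0 = ((16/15)·(20/3)²/2 - 0·(20/3) - 8·((20/3)-(10/3)))/200000 = -1/67500 rad
Load 4 — point force P=-8 kN at a=6 m (b=L-a=4):
  θ_4 = Pa²(L-x)(2bL-(3b+a)(L-x))/(2L³EI)  [x>a] = (-8)·6²·(10-(20/3))·(2·4·10-(3·4+6)·(10-(20/3)))/(2·10³·200000) = -3/62500 rad
Superposition: θ = Σ θ_i = -8/253125 rad ≈ -0.000032 rad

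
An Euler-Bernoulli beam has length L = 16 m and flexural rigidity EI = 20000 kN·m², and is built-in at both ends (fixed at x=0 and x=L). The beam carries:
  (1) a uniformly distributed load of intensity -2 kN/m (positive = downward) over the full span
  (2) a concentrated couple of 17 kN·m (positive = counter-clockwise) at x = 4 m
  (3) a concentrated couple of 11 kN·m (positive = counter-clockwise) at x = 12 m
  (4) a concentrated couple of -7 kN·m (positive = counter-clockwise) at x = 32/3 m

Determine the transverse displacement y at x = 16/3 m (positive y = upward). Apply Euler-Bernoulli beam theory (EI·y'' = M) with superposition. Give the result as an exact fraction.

y(16/3) = 9697/607500 m

Load 1 — uniform load w=-2 kN/m over full span:
  y_1 = -wx²(L-x)²/(24EI) = -(-2)·(16/3)²·(16-(16/3))²/(24·20000) = 2048/151875 m
Load 2 — applied couple M₀=17 kN·m at a=4 m (b=L-a=12):
  y_2 = (R_Ax³/6 - M_Ax²/2 - M₀(x-a)²/2)/EI  [x>a] with R_A=153/128, M_A=-51/16 = ((153/128)·(16/3)³/6 - (-51/16)·(16/3)²/2 - 17·((16/3)-4)²/2)/20000 = 17/5625 m
Load 3 — applied couple M₀=11 kN·m at a=12 m (b=L-a=4):
  y_3 = (R_Ax³/6 - M_Ax²/2)/EI  [x≤a] with R_A=99/128, M_A=55/16 = ((99/128)·(16/3)³/6 - (55/16)·(16/3)²/2)/20000 = -11/7500 m
Load 4 — applied couple M₀=-7 kN·m at a=32/3 m (b=L-a=16/3):
  y_4 = (R_Ax³/6 - M_Ax²/2)/EI  [x≤a] with R_A=-7/12, M_A=-7/3 = ((-7/12)·(16/3)³/6 - (-7/3)·(16/3)²/2)/20000 = 28/30375 m
Superposition: y = Σ y_i = 9697/607500 m ≈ 0.015962 m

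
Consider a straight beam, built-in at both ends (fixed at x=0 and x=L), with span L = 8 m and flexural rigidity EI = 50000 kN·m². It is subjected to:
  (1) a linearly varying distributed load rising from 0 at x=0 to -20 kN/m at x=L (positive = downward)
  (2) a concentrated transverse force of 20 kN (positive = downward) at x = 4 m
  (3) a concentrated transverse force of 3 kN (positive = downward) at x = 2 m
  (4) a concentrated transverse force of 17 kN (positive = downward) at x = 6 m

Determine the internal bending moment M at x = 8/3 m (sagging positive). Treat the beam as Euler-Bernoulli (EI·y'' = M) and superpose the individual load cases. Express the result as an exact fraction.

M(8/3) = -1517/324 kN·m

Load 1 — triangular load w₀=-20 kN/m (0→w₀ over full span):
  M_1 = 3w₀Lx/20 - w₀L²/30 - w₀x³/(6L) = 3·(-20)·8·(8/3)/20 - (-20)·8²/30 - (-20)·(8/3)³/(6·8) = -1088/81 kN·m
Load 2 — point force P=20 kN at a=4 m (b=L-a=4):
  M_2 = Pb²(3a+b)x/L³ - Pab²/L²  [x≤a] = 20·4²·(3·4+4)·(8/3)/8³ - 20·4·4²/8² = 20/3 kN·m
Load 3 — point force P=3 kN at a=2 m (b=L-a=6):
  M_3 = Pa²(a+3b)(L-x)/L³ - Pa²b/L²  [x>a] = 3·2²·(2+3·6)·(8-(8/3))/8³ - 3·2²·6/8² = 11/8 kN·m
Load 4 — point force P=17 kN at a=6 m (b=L-a=2):
  M_4 = Pb²(3a+b)x/L³ - Pab²/L²  [x≤a] = 17·2²·(3·6+2)·(8/3)/8³ - 17·6·2²/8² = 17/24 kN·m
Superposition: M = Σ M_i = -1517/324 kN·m ≈ -4.682099 kN·m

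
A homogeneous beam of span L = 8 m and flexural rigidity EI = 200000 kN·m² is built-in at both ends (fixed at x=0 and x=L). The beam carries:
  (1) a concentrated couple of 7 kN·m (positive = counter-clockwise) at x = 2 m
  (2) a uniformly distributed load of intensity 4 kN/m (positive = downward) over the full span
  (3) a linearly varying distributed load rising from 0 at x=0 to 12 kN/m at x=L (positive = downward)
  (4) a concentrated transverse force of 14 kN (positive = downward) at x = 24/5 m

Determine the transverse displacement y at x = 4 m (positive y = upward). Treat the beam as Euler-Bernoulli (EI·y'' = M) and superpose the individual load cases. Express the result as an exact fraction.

y(4) = -49919/75000000 m

Load 1 — applied couple M₀=7 kN·m at a=2 m (b=L-a=6):
  y_1 = (R_Ax³/6 - M_Ax²/2 - M₀(x-a)²/2)/EI  [x>a] with R_A=63/64, M_A=-21/16 = ((63/64)·4³/6 - (-21/16)·4²/2 - 7·(4-2)²/2)/200000 = 7/200000 m
Load 2 — uniform load w=4 kN/m over full span:
  y_2 = -wx²(L-x)²/(24EI) = -4·4²·(8-4)²/(24·200000) = -2/9375 m
Load 3 — triangular load w₀=12 kN/m (0→w₀ over full span):
  y_3 = -w₀x²(L-x)²(x+2L)/(120LEI) = -12·4²·(8-4)²·(4+2·8)/(120·8·200000) = -1/3125 m
Load 4 — point force P=14 kN at a=24/5 m (b=L-a=16/5):
  y_4 = -Pb²x²(3aL-(3a+b)x)/(6L³EI)  [x≤a] = -14·(16/5)²·4²·(3·(24/5)·8-(3·(24/5)+(16/5))·4)/(6·8³·200000) = -196/1171875 m
Superposition: y = Σ y_i = -49919/75000000 m ≈ -0.000666 m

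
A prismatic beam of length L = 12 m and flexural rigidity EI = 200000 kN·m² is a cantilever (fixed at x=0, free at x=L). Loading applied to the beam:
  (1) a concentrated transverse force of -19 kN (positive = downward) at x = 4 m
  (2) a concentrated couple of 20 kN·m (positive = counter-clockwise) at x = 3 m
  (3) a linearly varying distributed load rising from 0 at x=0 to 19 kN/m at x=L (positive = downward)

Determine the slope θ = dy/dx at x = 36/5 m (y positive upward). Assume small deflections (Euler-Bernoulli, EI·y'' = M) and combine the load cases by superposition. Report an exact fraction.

θ(36/5) = -558877/31250000 rad

Load 1 — point force P=-19 kN at a=4 m (b=L-a=8):
  θ_1 = -Pa²/(2EI)  [x>a] = -(-19)·4²/(2·200000) = 19/25000 rad
Load 2 — applied couple M₀=20 kN·m at a=3 m (b=L-a=9):
  θ_2 = M₀a/EI  [x>a] = 20·3/200000 = 3/10000 rad
Load 3 — triangular load w₀=19 kN/m (0→w₀ over full span):
  θ_3 = (w₀Lx²/4-w₀L²x/3-w₀x⁴/(24L))/EI = (19·12·(36/5)²/4-19·12²·(36/5)/3-19·(36/5)⁴/(24·12))/200000 = -296001/15625000 rad
Superposition: θ = Σ θ_i = -558877/31250000 rad ≈ -0.017884 rad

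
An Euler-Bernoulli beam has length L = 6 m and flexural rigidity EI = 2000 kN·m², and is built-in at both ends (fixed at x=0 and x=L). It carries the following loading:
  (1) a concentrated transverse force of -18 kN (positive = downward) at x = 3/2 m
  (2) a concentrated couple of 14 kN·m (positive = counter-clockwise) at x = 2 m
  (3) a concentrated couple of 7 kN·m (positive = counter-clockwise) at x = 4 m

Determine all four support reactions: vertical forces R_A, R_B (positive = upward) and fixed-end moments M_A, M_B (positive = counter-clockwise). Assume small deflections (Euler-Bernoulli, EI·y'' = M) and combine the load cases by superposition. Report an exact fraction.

R_A = -505/48 kN, M_A = -617/48 kN·m, R_B = -359/48 kN, M_B = 467/48 kN·m

Load 1 — point force P=-18 kN at a=3/2 m (b=L-a=9/2):
  R_A = Pb²(3a+b)/L³ = (-18)·(9/2)²·(3·(3/2)+(9/2))/6³ = -243/16 kN
  M_A = Pab²/L² = (-18)·(3/2)·(9/2)²/6² = -243/16 kN·m
  R_B = Pa²(a+3b)/L³ = (-18)·(3/2)²·((3/2)+3·(9/2))/6³ = -45/16 kN
  M_B = -Pa²b/L² = -(-18)·(3/2)²·(9/2)/6² = 81/16 kN·m
Load 2 — applied couple M₀=14 kN·m at a=2 m (b=L-a=4):
  R_A = 6M₀ab/L³ = 6·14·2·4/6³ = 28/9 kN
  M_A = M₀b(2a-b)/L² = 14·4·(2·2-4)/6² = 0 kN·m
  R_B = -6M₀ab/L³ = -6·14·2·4/6³ = -28/9 kN
  M_B = M₀a(2b-a)/L² = 14·2·(2·4-2)/6² = 14/3 kN·m
Load 3 — applied couple M₀=7 kN·m at a=4 m (b=L-a=2):
  R_A = 6M₀ab/L³ = 6·7·4·2/6³ = 14/9 kN
  M_A = M₀b(2a-b)/L² = 7·2·(2·4-2)/6² = 7/3 kN·m
  R_B = -6M₀ab/L³ = -6·7·4·2/6³ = -14/9 kN
  M_B = M₀a(2b-a)/L² = 7·4·(2·2-4)/6² = 0 kN·m
Superposition: R_A = -505/48 kN, M_A = -617/48 kN·m, R_B = -359/48 kN, M_B = 467/48 kN·m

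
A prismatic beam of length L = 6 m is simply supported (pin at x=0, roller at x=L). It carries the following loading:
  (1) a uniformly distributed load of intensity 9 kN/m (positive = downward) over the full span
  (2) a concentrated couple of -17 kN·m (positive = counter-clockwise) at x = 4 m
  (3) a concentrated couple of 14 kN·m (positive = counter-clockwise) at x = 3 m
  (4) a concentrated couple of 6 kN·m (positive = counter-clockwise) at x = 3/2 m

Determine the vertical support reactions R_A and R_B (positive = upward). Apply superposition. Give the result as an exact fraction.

Load 1 — uniform load w=9 kN/m over full span:
  R_A = wL/2 = 9·6/2 = 27 kN
  R_B = wL/2 = 9·6/2 = 27 kN
Load 2 — applied couple M₀=-17 kN·m at a=4 m (b=L-a=2):
  R_A = M₀/L = (-17)/6 = -17/6 kN
  R_B = -M₀/L = -(-17)/6 = 17/6 kN
Load 3 — applied couple M₀=14 kN·m at a=3 m (b=L-a=3):
  R_A = M₀/L = 14/6 = 7/3 kN
  R_B = -M₀/L = -14/6 = -7/3 kN
Load 4 — applied couple M₀=6 kN·m at a=3/2 m (b=L-a=9/2):
  R_A = M₀/L = 6/6 = 1 kN
  R_B = -M₀/L = -6/6 = -1 kN
Superposition: R_A = 55/2 kN, R_B = 53/2 kN

R_A = 55/2 kN, R_B = 53/2 kN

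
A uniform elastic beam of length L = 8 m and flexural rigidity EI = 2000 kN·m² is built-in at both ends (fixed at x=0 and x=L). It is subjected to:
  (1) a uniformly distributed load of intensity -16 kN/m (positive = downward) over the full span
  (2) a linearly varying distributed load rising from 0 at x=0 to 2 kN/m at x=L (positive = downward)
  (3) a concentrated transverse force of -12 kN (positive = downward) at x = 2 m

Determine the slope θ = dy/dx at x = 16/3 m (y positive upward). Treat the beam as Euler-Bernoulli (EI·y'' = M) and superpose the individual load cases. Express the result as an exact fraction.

θ(16/3) = -4021/151875 rad

Load 1 — uniform load w=-16 kN/m over full span:
  θ_1 = -wx(L-x)(L-2x)/(12EI) = -(-16)·(16/3)·(8-(16/3))·(8-2·(16/3))/(12·2000) = -256/10125 rad
Load 2 — triangular load w₀=2 kN/m (0→w₀ over full span):
  θ_2 = -w₀(2x(L-x)(L-2x)(x+2L)+x²(L-x)²)/(120LEI) = -2·(2·(16/3)·(8-(16/3))·(8-2·(16/3))·((16/3)+2·8)+(16/3)²·(8-(16/3))²)/(120·8·2000) = 224/151875 rad
Load 3 — point force P=-12 kN at a=2 m (b=L-a=6):
  θ_3 = Pa²(L-x)(2bL-(3b+a)(L-x))/(2L³EI)  [x>a] = (-12)·2²·(8-(16/3))·(2·6·8-(3·6+2)·(8-(16/3)))/(2·8³·2000) = -1/375 rad
Superposition: θ = Σ θ_i = -4021/151875 rad ≈ -0.026476 rad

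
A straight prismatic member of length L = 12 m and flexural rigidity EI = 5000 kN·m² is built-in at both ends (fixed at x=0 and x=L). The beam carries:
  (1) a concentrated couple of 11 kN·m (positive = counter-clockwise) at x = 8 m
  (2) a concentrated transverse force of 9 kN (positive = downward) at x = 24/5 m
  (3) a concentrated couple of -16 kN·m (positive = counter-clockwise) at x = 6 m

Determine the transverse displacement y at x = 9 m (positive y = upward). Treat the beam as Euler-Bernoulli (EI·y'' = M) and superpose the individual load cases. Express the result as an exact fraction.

Load 1 — applied couple M₀=11 kN·m at a=8 m (b=L-a=4):
  y_1 = (R_Ax³/6 - M_Ax²/2 - M₀(x-a)²/2)/EI  [x>a] with R_A=11/9, M_A=11/3 = ((11/9)·9³/6 - (11/3)·9²/2 - 11·(9-8)²/2)/5000 = -11/10000 m
Load 2 — point force P=9 kN at a=24/5 m (b=L-a=36/5):
  y_2 = -Pa²(L-x)²(3bL-(3b+a)(L-x))/(6L³EI)  [x>a] = -9·(24/5)²·(12-9)²·(3·(36/5)·12-(3·(36/5)+(24/5))·(12-9))/(6·12³·5000) = -81/12500 m
Load 3 — applied couple M₀=-16 kN·m at a=6 m (b=L-a=6):
  y_3 = (R_Ax³/6 - M_Ax²/2 - M₀(x-a)²/2)/EI  [x>a] with R_A=-2, M_A=-4 = ((-2)·9³/6 - (-4)·9²/2 - (-16)·(9-6)²/2)/5000 = -9/5000 m
Superposition: y = Σ y_i = -469/50000 m ≈ -0.009380 m

y(9) = -469/50000 m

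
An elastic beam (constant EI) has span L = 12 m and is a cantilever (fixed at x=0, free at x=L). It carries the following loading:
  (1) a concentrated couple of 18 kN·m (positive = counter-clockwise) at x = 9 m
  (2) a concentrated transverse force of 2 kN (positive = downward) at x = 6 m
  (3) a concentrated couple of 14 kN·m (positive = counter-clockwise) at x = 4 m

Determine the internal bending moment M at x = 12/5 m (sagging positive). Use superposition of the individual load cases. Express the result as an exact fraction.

M(12/5) = 124/5 kN·m

Load 1 — applied couple M₀=18 kN·m at a=9 m (b=L-a=3):
  M_1 = M₀  [x≤a] = 18 = 18 kN·m
Load 2 — point force P=2 kN at a=6 m (b=L-a=6):
  M_2 = -P(a-x)  [x≤a] = -2·(6-(12/5)) = -36/5 kN·m
Load 3 — applied couple M₀=14 kN·m at a=4 m (b=L-a=8):
  M_3 = M₀  [x≤a] = 14 = 14 kN·m
Superposition: M = Σ M_i = 124/5 kN·m ≈ 24.800000 kN·m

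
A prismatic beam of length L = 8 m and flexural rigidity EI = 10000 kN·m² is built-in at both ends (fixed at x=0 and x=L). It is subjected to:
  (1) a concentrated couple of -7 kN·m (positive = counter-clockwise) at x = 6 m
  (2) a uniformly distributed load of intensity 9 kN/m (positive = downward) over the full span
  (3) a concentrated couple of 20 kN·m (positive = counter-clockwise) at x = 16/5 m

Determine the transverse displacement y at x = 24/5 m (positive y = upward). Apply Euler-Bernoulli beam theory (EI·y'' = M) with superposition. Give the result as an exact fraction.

y(24/5) = -21347/3125000 m

Load 1 — applied couple M₀=-7 kN·m at a=6 m (b=L-a=2):
  y_1 = (R_Ax³/6 - M_Ax²/2)/EI  [x≤a] with R_A=-63/64, M_A=-35/16 = ((-63/64)·(24/5)³/6 - (-35/16)·(24/5)²/2)/10000 = 441/625000 m
Load 2 — uniform load w=9 kN/m over full span:
  y_2 = -wx²(L-x)²/(24EI) = -9·(24/5)²·(8-(24/5))²/(24·10000) = -3456/390625 m
Load 3 — applied couple M₀=20 kN·m at a=16/5 m (b=L-a=24/5):
  y_3 = (R_Ax³/6 - M_Ax²/2 - M₀(x-a)²/2)/EI  [x>a] with R_A=18/5, M_A=12/5 = ((18/5)·(24/5)³/6 - (12/5)·(24/5)²/2 - 20·((24/5)-(16/5))²/2)/10000 = 512/390625 m
Superposition: y = Σ y_i = -21347/3125000 m ≈ -0.006831 m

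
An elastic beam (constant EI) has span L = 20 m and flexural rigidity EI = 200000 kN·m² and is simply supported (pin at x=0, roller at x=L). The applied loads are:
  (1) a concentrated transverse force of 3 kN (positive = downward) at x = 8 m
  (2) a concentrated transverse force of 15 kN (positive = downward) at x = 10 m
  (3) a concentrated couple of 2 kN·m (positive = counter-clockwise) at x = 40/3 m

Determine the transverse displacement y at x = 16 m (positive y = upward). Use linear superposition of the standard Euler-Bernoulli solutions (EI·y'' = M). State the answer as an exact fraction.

Load 1 — point force P=3 kN at a=8 m (b=L-a=12):
  y_1 = -Pa(L-x)(2Lx-a²-x²)/(6LEI)  [x>a] = -3·8·(20-16)·(2·20·16-8²-16²)/(6·20·200000) = -4/3125 m
Load 2 — point force P=15 kN at a=10 m (b=L-a=10):
  y_2 = -Pa(L-x)(2Lx-a²-x²)/(6LEI)  [x>a] = -15·10·(20-16)·(2·20·16-10²-16²)/(6·20·200000) = -71/10000 m
Load 3 — applied couple M₀=2 kN·m at a=40/3 m (b=L-a=20/3):
  y_3 = (M₀x³/(6L)-M₀(x-a)²/2+C₁x)/EI  [x>a] with C₁=M₀(3b²-L²)/(6L)=-40/9 = (2·16³/(6·20)-2·(16-(40/3))²/2+(-40/9)·16)/200000 = -7/140625 m
Superposition: y = Σ y_i = -18967/2250000 m ≈ -0.008430 m

y(16) = -18967/2250000 m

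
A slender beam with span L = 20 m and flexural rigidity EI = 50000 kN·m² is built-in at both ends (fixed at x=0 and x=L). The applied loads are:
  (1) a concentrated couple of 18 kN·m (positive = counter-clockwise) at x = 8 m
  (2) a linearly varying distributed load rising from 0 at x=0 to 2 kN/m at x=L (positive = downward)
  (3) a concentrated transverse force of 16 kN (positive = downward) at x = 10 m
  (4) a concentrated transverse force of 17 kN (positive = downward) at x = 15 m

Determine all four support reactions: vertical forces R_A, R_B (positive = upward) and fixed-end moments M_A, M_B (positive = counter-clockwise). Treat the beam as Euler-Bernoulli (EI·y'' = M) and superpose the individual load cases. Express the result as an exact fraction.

Load 1 — applied couple M₀=18 kN·m at a=8 m (b=L-a=12):
  R_A = 6M₀ab/L³ = 6·18·8·12/20³ = 162/125 kN
  M_A = M₀b(2a-b)/L² = 18·12·(2·8-12)/20² = 54/25 kN·m
  R_B = -6M₀ab/L³ = -6·18·8·12/20³ = -162/125 kN
  M_B = M₀a(2b-a)/L² = 18·8·(2·12-8)/20² = 144/25 kN·m
Load 2 — triangular load w₀=2 kN/m (0→w₀ over full span):
  R_A = 3w₀L/20 = 3·2·20/20 = 6 kN
  M_A = w₀L²/30 = 2·20²/30 = 80/3 kN·m
  R_B = 7w₀L/20 = 7·2·20/20 = 14 kN
  M_B = -w₀L²/20 = -2·20²/20 = -40 kN·m
Load 3 — point force P=16 kN at a=10 m (b=L-a=10):
  R_A = Pb²(3a+b)/L³ = 16·10²·(3·10+10)/20³ = 8 kN
  M_A = Pab²/L² = 16·10·10²/20² = 40 kN·m
  R_B = Pa²(a+3b)/L³ = 16·10²·(10+3·10)/20³ = 8 kN
  M_B = -Pa²b/L² = -16·10²·10/20² = -40 kN·m
Load 4 — point force P=17 kN at a=15 m (b=L-a=5):
  R_A = Pb²(3a+b)/L³ = 17·5²·(3·15+5)/20³ = 85/32 kN
  M_A = Pab²/L² = 17·15·5²/20² = 255/16 kN·m
  R_B = Pa²(a+3b)/L³ = 17·15²·(15+3·5)/20³ = 459/32 kN
  M_B = -Pa²b/L² = -17·15²·5/20² = -765/16 kN·m
Superposition: R_A = 71809/4000 kN, M_A = 101717/1200 kN·m, R_B = 140191/4000 kN, M_B = -48821/400 kN·m

R_A = 71809/4000 kN, M_A = 101717/1200 kN·m, R_B = 140191/4000 kN, M_B = -48821/400 kN·m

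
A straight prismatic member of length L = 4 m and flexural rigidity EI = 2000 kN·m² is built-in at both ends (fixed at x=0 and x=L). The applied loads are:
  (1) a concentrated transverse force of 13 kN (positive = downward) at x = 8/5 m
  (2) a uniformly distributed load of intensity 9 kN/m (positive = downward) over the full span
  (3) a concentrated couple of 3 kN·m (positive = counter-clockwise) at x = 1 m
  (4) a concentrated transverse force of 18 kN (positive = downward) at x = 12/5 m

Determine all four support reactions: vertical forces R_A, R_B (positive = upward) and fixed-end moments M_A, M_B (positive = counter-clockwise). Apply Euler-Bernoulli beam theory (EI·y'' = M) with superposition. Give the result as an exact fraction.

Load 1 — point force P=13 kN at a=8/5 m (b=L-a=12/5):
  R_A = Pb²(3a+b)/L³ = 13·(12/5)²·(3·(8/5)+(12/5))/4³ = 1053/125 kN
  M_A = Pab²/L² = 13·(8/5)·(12/5)²/4² = 936/125 kN·m
  R_B = Pa²(a+3b)/L³ = 13·(8/5)²·((8/5)+3·(12/5))/4³ = 572/125 kN
  M_B = -Pa²b/L² = -13·(8/5)²·(12/5)/4² = -624/125 kN·m
Load 2 — uniform load w=9 kN/m over full span:
  R_A = wL/2 = 9·4/2 = 18 kN
  M_A = wL²/12 = 9·4²/12 = 12 kN·m
  R_B = wL/2 = 9·4/2 = 18 kN
  M_B = -wL²/12 = -9·4²/12 = -12 kN·m
Load 3 — applied couple M₀=3 kN·m at a=1 m (b=L-a=3):
  R_A = 6M₀ab/L³ = 6·3·1·3/4³ = 27/32 kN
  M_A = M₀b(2a-b)/L² = 3·3·(2·1-3)/4² = -9/16 kN·m
  R_B = -6M₀ab/L³ = -6·3·1·3/4³ = -27/32 kN
  M_B = M₀a(2b-a)/L² = 3·1·(2·3-1)/4² = 15/16 kN·m
Load 4 — point force P=18 kN at a=12/5 m (b=L-a=8/5):
  R_A = Pb²(3a+b)/L³ = 18·(8/5)²·(3·(12/5)+(8/5))/4³ = 792/125 kN
  M_A = Pab²/L² = 18·(12/5)·(8/5)²/4² = 864/125 kN·m
  R_B = Pa²(a+3b)/L³ = 18·(12/5)²·((12/5)+3·(8/5))/4³ = 1458/125 kN
  M_B = -Pa²b/L² = -18·(12/5)²·(8/5)/4² = -1296/125 kN·m
Superposition: R_A = 26883/800 kN, M_A = 2067/80 kN·m, R_B = 26717/800 kN, M_B = -10569/400 kN·m

R_A = 26883/800 kN, M_A = 2067/80 kN·m, R_B = 26717/800 kN, M_B = -10569/400 kN·m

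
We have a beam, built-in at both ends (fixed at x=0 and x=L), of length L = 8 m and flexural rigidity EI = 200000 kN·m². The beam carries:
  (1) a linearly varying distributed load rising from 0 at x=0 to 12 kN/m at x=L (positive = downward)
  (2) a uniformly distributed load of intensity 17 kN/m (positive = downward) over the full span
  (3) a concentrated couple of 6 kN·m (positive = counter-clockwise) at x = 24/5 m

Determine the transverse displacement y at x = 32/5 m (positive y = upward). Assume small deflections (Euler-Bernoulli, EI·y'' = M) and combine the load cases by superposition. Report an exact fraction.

Load 1 — triangular load w₀=12 kN/m (0→w₀ over full span):
  y_1 = -w₀x²(L-x)²(x+2L)/(120LEI) = -12·(32/5)²·(8-(32/5))²·((32/5)+2·8)/(120·8·200000) = -7168/48828125 m
Load 2 — uniform load w=17 kN/m over full span:
  y_2 = -wx²(L-x)²/(24EI) = -17·(32/5)²·(8-(32/5))²/(24·200000) = -2176/5859375 m
Load 3 — applied couple M₀=6 kN·m at a=24/5 m (b=L-a=16/5):
  y_3 = (R_Ax³/6 - M_Ax²/2 - M₀(x-a)²/2)/EI  [x>a] with R_A=27/25, M_A=48/25 = ((27/25)·(32/5)³/6 - (48/25)·(32/5)²/2 - 6·((32/5)-(24/5))²/2)/200000 = 9/9765625 m
Superposition: y = Σ y_i = -75769/146484375 m ≈ -0.000517 m

y(32/5) = -75769/146484375 m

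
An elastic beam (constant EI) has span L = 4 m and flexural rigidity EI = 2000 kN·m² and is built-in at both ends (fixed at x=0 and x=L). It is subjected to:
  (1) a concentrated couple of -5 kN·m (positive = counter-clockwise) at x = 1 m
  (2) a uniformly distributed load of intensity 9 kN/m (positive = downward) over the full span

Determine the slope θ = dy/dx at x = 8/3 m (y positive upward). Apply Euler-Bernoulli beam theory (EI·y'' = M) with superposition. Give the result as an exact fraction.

θ(8/3) = 79/36000 rad

Load 1 — applied couple M₀=-5 kN·m at a=1 m (b=L-a=3):
  θ_1 = (R_Ax²/2 - M_Ax - M₀(x-a))/EI  [x>a] with R_A=-45/32, M_A=15/16 = ((-45/32)·(8/3)²/2 - (15/16)·(8/3) - (-5)·((8/3)-1))/2000 = 1/2400 rad
Load 2 — uniform load w=9 kN/m over full span:
  θ_2 = -wx(L-x)(L-2x)/(12EI) = -9·(8/3)·(4-(8/3))·(4-2·(8/3))/(12·2000) = 2/1125 rad
Superposition: θ = Σ θ_i = 79/36000 rad ≈ 0.002194 rad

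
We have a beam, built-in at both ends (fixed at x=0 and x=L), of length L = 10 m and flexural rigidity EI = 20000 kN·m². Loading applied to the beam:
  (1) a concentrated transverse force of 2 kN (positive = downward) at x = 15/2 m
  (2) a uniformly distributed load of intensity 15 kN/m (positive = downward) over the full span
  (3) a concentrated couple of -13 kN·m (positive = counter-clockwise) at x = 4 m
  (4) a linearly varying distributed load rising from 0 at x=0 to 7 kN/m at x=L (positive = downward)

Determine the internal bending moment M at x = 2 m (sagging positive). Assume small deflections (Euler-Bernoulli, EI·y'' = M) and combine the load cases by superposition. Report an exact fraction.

Load 1 — point force P=2 kN at a=15/2 m (b=L-a=5/2):
  M_1 = Pb²(3a+b)x/L³ - Pab²/L²  [x≤a] = 2·(5/2)²·(3·(15/2)+(5/2))·2/10³ - 2·(15/2)·(5/2)²/10² = -5/16 kN·m
Load 2 — uniform load w=15 kN/m over full span:
  M_2 = wLx/2 - wL²/12 - wx²/2 = 15·10·2/2 - 15·10²/12 - 15·2²/2 = -5 kN·m
Load 3 — applied couple M₀=-13 kN·m at a=4 m (b=L-a=6):
  M_3 = R_Ax - M_A  [x≤a] with R_A=-234/125, M_A=-39/25 = (-234/125)·2 - (-39/25) = -273/125 kN·m
Load 4 — triangular load w₀=7 kN/m (0→w₀ over full span):
  M_4 = 3w₀Lx/20 - w₀L²/30 - w₀x³/(6L) = 3·7·10·2/20 - 7·10²/30 - 7·2³/(6·10) = -49/15 kN·m
Superposition: M = Σ M_i = -64579/6000 kN·m ≈ -10.763167 kN·m

M(2) = -64579/6000 kN·m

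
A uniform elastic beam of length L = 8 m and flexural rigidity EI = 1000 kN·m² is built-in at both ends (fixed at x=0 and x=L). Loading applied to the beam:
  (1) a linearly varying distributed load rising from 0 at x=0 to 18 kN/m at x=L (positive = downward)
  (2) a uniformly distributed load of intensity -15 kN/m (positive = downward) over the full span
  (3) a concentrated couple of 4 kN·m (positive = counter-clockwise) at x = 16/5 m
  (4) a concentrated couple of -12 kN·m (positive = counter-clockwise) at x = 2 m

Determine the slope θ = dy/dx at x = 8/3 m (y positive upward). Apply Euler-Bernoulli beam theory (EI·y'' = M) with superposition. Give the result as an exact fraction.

θ(8/3) = 269/18750 rad

Load 1 — triangular load w₀=18 kN/m (0→w₀ over full span):
  θ_1 = -w₀(2x(L-x)(L-2x)(x+2L)+x²(L-x)²)/(120LEI) = -18·(2·(8/3)·(8-(8/3))·(8-2·(8/3))·((8/3)+2·8)+(8/3)²·(8-(8/3))²)/(120·8·1000) = -512/16875 rad
Load 2 — uniform load w=-15 kN/m over full span:
  θ_2 = -wx(L-x)(L-2x)/(12EI) = -(-15)·(8/3)·(8-(8/3))·(8-2·(8/3))/(12·1000) = 32/675 rad
Load 3 — applied couple M₀=4 kN·m at a=16/5 m (b=L-a=24/5):
  θ_3 = (R_Ax²/2 - M_Ax)/EI  [x≤a] with R_A=18/25, M_A=12/25 = ((18/25)·(8/3)²/2 - (12/25)·(8/3))/1000 = 4/3125 rad
Load 4 — applied couple M₀=-12 kN·m at a=2 m (b=L-a=6):
  θ_4 = (R_Ax²/2 - M_Ax - M₀(x-a))/EI  [x>a] with R_A=-27/16, M_A=9/4 = ((-27/16)·(8/3)²/2 - (9/4)·(8/3) - (-12)·((8/3)-2))/1000 = -1/250 rad
Superposition: θ = Σ θ_i = 269/18750 rad ≈ 0.014347 rad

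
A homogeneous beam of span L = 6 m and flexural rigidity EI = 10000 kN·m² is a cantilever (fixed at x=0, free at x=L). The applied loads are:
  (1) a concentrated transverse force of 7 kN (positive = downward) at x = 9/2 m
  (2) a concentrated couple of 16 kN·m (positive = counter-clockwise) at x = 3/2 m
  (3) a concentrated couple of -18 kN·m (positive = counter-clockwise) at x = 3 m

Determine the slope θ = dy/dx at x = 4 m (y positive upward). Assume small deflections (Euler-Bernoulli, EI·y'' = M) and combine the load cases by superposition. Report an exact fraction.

θ(4) = -1/100 rad

Load 1 — point force P=7 kN at a=9/2 m (b=L-a=3/2):
  θ_1 = -Px(2a-x)/(2EI)  [x≤a] = -7·4·(2·(9/2)-4)/(2·10000) = -7/1000 rad
Load 2 — applied couple M₀=16 kN·m at a=3/2 m (b=L-a=9/2):
  θ_2 = M₀a/EI  [x>a] = 16·(3/2)/10000 = 3/1250 rad
Load 3 — applied couple M₀=-18 kN·m at a=3 m (b=L-a=3):
  θ_3 = M₀a/EI  [x>a] = (-18)·3/10000 = -27/5000 rad
Superposition: θ = Σ θ_i = -1/100 rad ≈ -0.010000 rad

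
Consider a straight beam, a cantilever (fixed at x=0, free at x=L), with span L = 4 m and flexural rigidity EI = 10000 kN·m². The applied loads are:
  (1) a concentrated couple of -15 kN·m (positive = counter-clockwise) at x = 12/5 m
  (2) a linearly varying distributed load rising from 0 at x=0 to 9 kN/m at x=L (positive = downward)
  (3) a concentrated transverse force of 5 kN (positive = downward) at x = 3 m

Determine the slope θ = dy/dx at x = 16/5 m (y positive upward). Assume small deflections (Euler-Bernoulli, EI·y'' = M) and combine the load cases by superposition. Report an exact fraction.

Load 1 — applied couple M₀=-15 kN·m at a=12/5 m (b=L-a=8/5):
  θ_1 = M₀a/EI  [x>a] = (-15)·(12/5)/10000 = -9/2500 rad
Load 2 — triangular load w₀=9 kN/m (0→w₀ over full span):
  θ_2 = (w₀Lx²/4-w₀L²x/3-w₀x⁴/(24L))/EI = (9·4·(16/5)²/4-9·4²·(16/5)/3-9·(16/5)⁴/(24·4))/10000 = -2784/390625 rad
Load 3 — point force P=5 kN at a=3 m (b=L-a=1):
  θ_3 = -Pa²/(2EI)  [x>a] = -5·3²/(2·10000) = -9/4000 rad
Superposition: θ = Σ θ_i = -162213/12500000 rad ≈ -0.012977 rad

θ(16/5) = -162213/12500000 rad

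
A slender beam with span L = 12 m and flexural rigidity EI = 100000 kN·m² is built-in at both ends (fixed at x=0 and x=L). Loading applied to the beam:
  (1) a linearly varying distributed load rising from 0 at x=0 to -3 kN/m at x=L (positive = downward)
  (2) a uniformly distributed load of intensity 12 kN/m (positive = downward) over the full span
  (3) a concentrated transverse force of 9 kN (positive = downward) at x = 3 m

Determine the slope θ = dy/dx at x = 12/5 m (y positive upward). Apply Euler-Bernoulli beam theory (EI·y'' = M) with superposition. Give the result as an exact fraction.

Load 1 — triangular load w₀=-3 kN/m (0→w₀ over full span):
  θ_1 = -w₀(2x(L-x)(L-2x)(x+2L)+x²(L-x)²)/(120LEI) = -(-3)·(2·(12/5)·(12-(12/5))·(12-2·(12/5))·((12/5)+2·12)+(12/5)²·(12-(12/5))²)/(120·12·100000) = 378/1953125 rad
Load 2 — uniform load w=12 kN/m over full span:
  θ_2 = -wx(L-x)(L-2x)/(12EI) = -12·(12/5)·(12-(12/5))·(12-2·(12/5))/(12·100000) = -648/390625 rad
Load 3 — point force P=9 kN at a=3 m (b=L-a=9):
  θ_3 = -Pb²x(2aL-(3a+b)x)/(2L³EI)  [x≤a] = -9·9²·(12/5)·(2·3·12-(3·3+9)·(12/5))/(2·12³·100000) = -729/5000000 rad
Superposition: θ = Σ θ_i = -201393/125000000 rad ≈ -0.001611 rad

θ(12/5) = -201393/125000000 rad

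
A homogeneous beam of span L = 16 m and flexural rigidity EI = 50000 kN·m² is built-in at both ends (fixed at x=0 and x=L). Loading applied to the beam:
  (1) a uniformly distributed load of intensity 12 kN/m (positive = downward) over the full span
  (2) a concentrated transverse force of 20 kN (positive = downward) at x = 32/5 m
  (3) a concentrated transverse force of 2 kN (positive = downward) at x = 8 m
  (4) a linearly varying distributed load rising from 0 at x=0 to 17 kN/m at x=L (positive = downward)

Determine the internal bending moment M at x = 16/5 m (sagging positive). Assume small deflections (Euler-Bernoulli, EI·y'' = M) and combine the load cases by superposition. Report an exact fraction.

Load 1 — uniform load w=12 kN/m over full span:
  M_1 = wLx/2 - wL²/12 - wx²/2 = 12·16·(16/5)/2 - 12·16²/12 - 12·(16/5)²/2 = -256/25 kN·m
Load 2 — point force P=20 kN at a=32/5 m (b=L-a=48/5):
  M_2 = Pb²(3a+b)x/L³ - Pab²/L²  [x≤a] = 20·(48/5)²·(3·(32/5)+(48/5))·(16/5)/16³ - 20·(32/5)·(48/5)²/16² = -576/125 kN·m
Load 3 — point force P=2 kN at a=8 m (b=L-a=8):
  M_3 = Pb²(3a+b)x/L³ - Pab²/L²  [x≤a] = 2·8²·(3·8+8)·(16/5)/16³ - 2·8·8²/16² = -4/5 kN·m
Load 4 — triangular load w₀=17 kN/m (0→w₀ over full span):
  M_4 = 3w₀Lx/20 - w₀L²/30 - w₀x³/(6L) = 3·17·16·(16/5)/20 - 17·16²/30 - 17·(16/5)³/(6·16) = -7616/375 kN·m
Superposition: M = Σ M_i = -13484/375 kN·m ≈ -35.957333 kN·m

M(16/5) = -13484/375 kN·m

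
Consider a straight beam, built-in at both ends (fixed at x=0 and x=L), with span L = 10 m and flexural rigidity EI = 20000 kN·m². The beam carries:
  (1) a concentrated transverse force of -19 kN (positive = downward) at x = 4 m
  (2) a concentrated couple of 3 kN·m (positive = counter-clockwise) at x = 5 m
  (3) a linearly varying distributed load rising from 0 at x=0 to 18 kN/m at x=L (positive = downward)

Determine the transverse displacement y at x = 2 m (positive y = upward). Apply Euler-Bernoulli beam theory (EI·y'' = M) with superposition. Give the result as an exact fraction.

y(2) = -11769/5000000 m

Load 1 — point force P=-19 kN at a=4 m (b=L-a=6):
  y_1 = -Pb²x²(3aL-(3a+b)x)/(6L³EI)  [x≤a] = -(-19)·6²·2²·(3·4·10-(3·4+6)·2)/(6·10³·20000) = 1197/625000 m
Load 2 — applied couple M₀=3 kN·m at a=5 m (b=L-a=5):
  y_2 = (R_Ax³/6 - M_Ax²/2)/EI  [x≤a] with R_A=9/20, M_A=3/4 = ((9/20)·2³/6 - (3/4)·2²/2)/20000 = -9/200000 m
Load 3 — triangular load w₀=18 kN/m (0→w₀ over full span):
  y_3 = -w₀x²(L-x)²(x+2L)/(120LEI) = -18·2²·(10-2)²·(2+2·10)/(120·10·20000) = -66/15625 m
Superposition: y = Σ y_i = -11769/5000000 m ≈ -0.002354 m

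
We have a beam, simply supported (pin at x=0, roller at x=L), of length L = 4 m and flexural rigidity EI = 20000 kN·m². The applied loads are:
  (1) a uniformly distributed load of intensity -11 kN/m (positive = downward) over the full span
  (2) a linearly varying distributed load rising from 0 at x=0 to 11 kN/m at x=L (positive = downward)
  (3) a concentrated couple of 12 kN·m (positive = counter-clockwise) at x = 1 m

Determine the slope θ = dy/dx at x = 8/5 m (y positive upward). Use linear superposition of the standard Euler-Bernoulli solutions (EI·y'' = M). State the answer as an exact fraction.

Load 1 — uniform load w=-11 kN/m over full span:
  θ_1 = -w(L³-6Lx²+4x³)/(24EI) = -(-11)·(4³-6·4·(8/5)²+4·(8/5)³)/(24·20000) = 407/937500 rad
Load 2 — triangular load w₀=11 kN/m (0→w₀ over full span):
  θ_2 = -w₀(7L⁴-30L²x²+15x⁴)/(360LEI) = -11·(7·4⁴-30·4²·(8/5)²+15·(8/5)⁴)/(360·4·20000) = -3553/14062500 rad
Load 3 — applied couple M₀=12 kN·m at a=1 m (b=L-a=3):
  θ_3 = (M₀x²/(2L)-M₀(x-a)+C₁)/EI  [x>a] with C₁=M₀(3b²-L²)/(6L)=11/2 = (12·(8/5)²/(2·4)-12·((8/5)-1)+(11/2))/20000 = 107/1000000 rad
Superposition: θ = Σ θ_i = 64907/225000000 rad ≈ 0.000288 rad

θ(8/5) = 64907/225000000 rad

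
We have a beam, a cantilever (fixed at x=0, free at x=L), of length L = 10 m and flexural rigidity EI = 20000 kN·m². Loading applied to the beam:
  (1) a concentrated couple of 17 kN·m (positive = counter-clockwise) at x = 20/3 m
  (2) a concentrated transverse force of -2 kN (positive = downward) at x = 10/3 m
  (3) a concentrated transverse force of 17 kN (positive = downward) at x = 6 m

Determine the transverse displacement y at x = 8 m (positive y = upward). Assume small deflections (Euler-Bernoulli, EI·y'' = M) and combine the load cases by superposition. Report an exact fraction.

Load 1 — applied couple M₀=17 kN·m at a=20/3 m (b=L-a=10/3):
  y_1 = M₀a(2x-a)/(2EI)  [x>a] = 17·(20/3)·(2·8-(20/3))/(2·20000) = 119/4500 m
Load 2 — point force P=-2 kN at a=10/3 m (b=L-a=20/3):
  y_2 = -Pa²(3x-a)/(6EI)  [x>a] = -(-2)·(10/3)²·(3·8-(10/3))/(6·20000) = 31/8100 m
Load 3 — point force P=17 kN at a=6 m (b=L-a=4):
  y_3 = -Pa²(3x-a)/(6EI)  [x>a] = -17·6²·(3·8-6)/(6·20000) = -459/5000 m
Superposition: y = Σ y_i = -24919/405000 m ≈ -0.061528 m

y(8) = -24919/405000 m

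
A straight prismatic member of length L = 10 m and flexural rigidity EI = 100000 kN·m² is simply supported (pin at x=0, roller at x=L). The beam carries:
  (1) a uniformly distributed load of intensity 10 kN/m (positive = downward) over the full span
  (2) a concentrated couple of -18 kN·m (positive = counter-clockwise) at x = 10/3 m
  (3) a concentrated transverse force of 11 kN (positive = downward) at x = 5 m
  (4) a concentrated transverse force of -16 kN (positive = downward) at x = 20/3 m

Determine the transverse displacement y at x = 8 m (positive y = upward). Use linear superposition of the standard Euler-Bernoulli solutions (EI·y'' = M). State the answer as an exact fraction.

Load 1 — uniform load w=10 kN/m over full span:
  y_1 = -wx(L³-2Lx²+x³)/(24EI) = -10·8·(10³-2·10·8²+8³)/(24·100000) = -29/3750 m
Load 2 — applied couple M₀=-18 kN·m at a=10/3 m (b=L-a=20/3):
  y_2 = (M₀x³/(6L)-M₀(x-a)²/2+C₁x)/EI  [x>a] with C₁=M₀(3b²-L²)/(6L)=-10 = ((-18)·8³/(6·10)-(-18)·(8-(10/3))²/2+(-10)·8)/100000 = -47/125000 m
Load 3 — point force P=11 kN at a=5 m (b=L-a=5):
  y_3 = -Pa(L-x)(2Lx-a²-x²)/(6LEI)  [x>a] = -11·5·(10-8)·(2·10·8-5²-8²)/(6·10·100000) = -781/600000 m
Load 4 — point force P=-16 kN at a=20/3 m (b=L-a=10/3):
  y_4 = -Pa(L-x)(2Lx-a²-x²)/(6LEI)  [x>a] = -(-16)·(20/3)·(10-8)·(2·10·8-(20/3)²-8²)/(6·10·100000) = 464/253125 m
Superposition: y = Σ y_i = -613811/81000000 m ≈ -0.007578 m

y(8) = -613811/81000000 m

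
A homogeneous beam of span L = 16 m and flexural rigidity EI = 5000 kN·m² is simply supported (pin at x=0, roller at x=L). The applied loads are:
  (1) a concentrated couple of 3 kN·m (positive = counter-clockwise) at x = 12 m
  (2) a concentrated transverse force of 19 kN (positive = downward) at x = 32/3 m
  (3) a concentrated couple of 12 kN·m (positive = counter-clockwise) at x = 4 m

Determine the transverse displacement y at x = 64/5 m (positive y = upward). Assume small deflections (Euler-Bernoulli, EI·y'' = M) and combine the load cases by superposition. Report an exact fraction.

Load 1 — applied couple M₀=3 kN·m at a=12 m (b=L-a=4):
  y_1 = (M₀x³/(6L)-M₀(x-a)²/2+C₁x)/EI  [x>a] with C₁=M₀(3b²-L²)/(6L)=-13/2 = (3·(64/5)³/(6·16)-3·((64/5)-12)²/2+(-13/2)·(64/5))/5000 = -291/78125 m
Load 2 — point force P=19 kN at a=32/3 m (b=L-a=16/3):
  y_2 = -Pa(L-x)(2Lx-a²-x²)/(6LEI)  [x>a] = -19·(32/3)·(16-(64/5))·(2·16·(64/5)-(32/3)²-(64/5)²)/(6·16·5000) = -1128448/6328125 m
Load 3 — applied couple M₀=12 kN·m at a=4 m (b=L-a=12):
  y_3 = (M₀x³/(6L)-M₀(x-a)²/2+C₁x)/EI  [x>a] with C₁=M₀(3b²-L²)/(6L)=22 = (12·(64/5)³/(6·16)-12·((64/5)-4)²/2+22·(64/5))/5000 = 1236/78125 m
Superposition: y = Σ y_i = -1051903/6328125 m ≈ -0.166227 m

y(64/5) = -1051903/6328125 m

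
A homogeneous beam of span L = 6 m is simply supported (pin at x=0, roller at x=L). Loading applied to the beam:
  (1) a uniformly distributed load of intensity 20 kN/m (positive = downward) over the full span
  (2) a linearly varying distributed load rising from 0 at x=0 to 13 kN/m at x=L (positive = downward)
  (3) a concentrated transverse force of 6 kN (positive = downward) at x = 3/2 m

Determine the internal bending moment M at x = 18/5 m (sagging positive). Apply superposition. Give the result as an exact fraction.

Load 1 — uniform load w=20 kN/m over full span:
  M_1 = wx(L-x)/2 = 20·(18/5)·(6-(18/5))/2 = 432/5 kN·m
Load 2 — triangular load w₀=13 kN/m (0→w₀ over full span):
  M_2 = w₀Lx/6 - w₀x³/(6L) = 13·6·(18/5)/6 - 13·(18/5)³/(6·6) = 3744/125 kN·m
Load 3 — point force P=6 kN at a=3/2 m (b=L-a=9/2):
  M_3 = Pa(L-x)/L  [x>a] = 6·(3/2)·(6-(18/5))/6 = 18/5 kN·m
Superposition: M = Σ M_i = 14994/125 kN·m ≈ 119.952000 kN·m

M(18/5) = 14994/125 kN·m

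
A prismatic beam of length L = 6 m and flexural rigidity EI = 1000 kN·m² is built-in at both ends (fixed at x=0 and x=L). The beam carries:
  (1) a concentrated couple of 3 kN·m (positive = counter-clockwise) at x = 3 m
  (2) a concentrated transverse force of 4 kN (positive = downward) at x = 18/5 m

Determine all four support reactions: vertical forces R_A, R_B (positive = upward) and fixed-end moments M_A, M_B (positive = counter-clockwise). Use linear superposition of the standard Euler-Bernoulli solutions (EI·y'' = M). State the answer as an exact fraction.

Load 1 — applied couple M₀=3 kN·m at a=3 m (b=L-a=3):
  R_A = 6M₀ab/L³ = 6·3·3·3/6³ = 3/4 kN
  M_A = M₀b(2a-b)/L² = 3·3·(2·3-3)/6² = 3/4 kN·m
  R_B = -6M₀ab/L³ = -6·3·3·3/6³ = -3/4 kN
  M_B = M₀a(2b-a)/L² = 3·3·(2·3-3)/6² = 3/4 kN·m
Load 2 — point force P=4 kN at a=18/5 m (b=L-a=12/5):
  R_A = Pb²(3a+b)/L³ = 4·(12/5)²·(3·(18/5)+(12/5))/6³ = 176/125 kN
  M_A = Pab²/L² = 4·(18/5)·(12/5)²/6² = 288/125 kN·m
  R_B = Pa²(a+3b)/L³ = 4·(18/5)²·((18/5)+3·(12/5))/6³ = 324/125 kN
  M_B = -Pa²b/L² = -4·(18/5)²·(12/5)/6² = -432/125 kN·m
Superposition: R_A = 1079/500 kN, M_A = 1527/500 kN·m, R_B = 921/500 kN, M_B = -1353/500 kN·m

R_A = 1079/500 kN, M_A = 1527/500 kN·m, R_B = 921/500 kN, M_B = -1353/500 kN·m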